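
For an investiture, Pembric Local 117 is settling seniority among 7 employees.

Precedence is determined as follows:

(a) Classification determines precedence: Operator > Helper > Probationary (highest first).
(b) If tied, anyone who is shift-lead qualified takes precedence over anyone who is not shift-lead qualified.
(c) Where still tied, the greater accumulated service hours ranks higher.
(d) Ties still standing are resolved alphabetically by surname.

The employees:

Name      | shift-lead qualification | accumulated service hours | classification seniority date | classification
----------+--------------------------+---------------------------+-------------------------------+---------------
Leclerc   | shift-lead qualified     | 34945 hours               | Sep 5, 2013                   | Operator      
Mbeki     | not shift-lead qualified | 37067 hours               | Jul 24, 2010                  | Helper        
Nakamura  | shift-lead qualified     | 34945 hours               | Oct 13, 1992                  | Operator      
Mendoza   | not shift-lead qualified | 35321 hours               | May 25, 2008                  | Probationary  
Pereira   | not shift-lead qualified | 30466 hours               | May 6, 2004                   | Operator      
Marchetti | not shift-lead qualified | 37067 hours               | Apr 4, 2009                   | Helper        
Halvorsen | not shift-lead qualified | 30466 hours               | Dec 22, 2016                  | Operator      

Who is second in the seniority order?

Nakamura

By classification: Leclerc, Nakamura, Halvorsen and Pereira (Operator); then Marchetti and Mbeki (Helper); then Mendoza (Probationary).
Among Leclerc, Nakamura, Halvorsen and Pereira, shift-lead qualified before not shift-lead qualified: Leclerc and Nakamura (shift-lead qualified) before Halvorsen and Pereira (not shift-lead qualified).
Leclerc and Nakamura both have accumulated service hours 34945 hours, so the next rule applies.
Among Leclerc and Nakamura, alphabetically by surname: Leclerc before Nakamura.
Halvorsen and Pereira both have accumulated service hours 30466 hours, so the next rule applies.
Among Halvorsen and Pereira, alphabetically by surname: Halvorsen before Pereira.
Marchetti and Mbeki are each not shift-lead qualified, so the next rule applies.
Marchetti and Mbeki both have accumulated service hours 37067 hours, so the next rule applies.
Among Marchetti and Mbeki, alphabetically by surname: Marchetti before Mbeki.
Order: Leclerc, Nakamura, Halvorsen, Pereira, Marchetti, Mbeki, Mendoza.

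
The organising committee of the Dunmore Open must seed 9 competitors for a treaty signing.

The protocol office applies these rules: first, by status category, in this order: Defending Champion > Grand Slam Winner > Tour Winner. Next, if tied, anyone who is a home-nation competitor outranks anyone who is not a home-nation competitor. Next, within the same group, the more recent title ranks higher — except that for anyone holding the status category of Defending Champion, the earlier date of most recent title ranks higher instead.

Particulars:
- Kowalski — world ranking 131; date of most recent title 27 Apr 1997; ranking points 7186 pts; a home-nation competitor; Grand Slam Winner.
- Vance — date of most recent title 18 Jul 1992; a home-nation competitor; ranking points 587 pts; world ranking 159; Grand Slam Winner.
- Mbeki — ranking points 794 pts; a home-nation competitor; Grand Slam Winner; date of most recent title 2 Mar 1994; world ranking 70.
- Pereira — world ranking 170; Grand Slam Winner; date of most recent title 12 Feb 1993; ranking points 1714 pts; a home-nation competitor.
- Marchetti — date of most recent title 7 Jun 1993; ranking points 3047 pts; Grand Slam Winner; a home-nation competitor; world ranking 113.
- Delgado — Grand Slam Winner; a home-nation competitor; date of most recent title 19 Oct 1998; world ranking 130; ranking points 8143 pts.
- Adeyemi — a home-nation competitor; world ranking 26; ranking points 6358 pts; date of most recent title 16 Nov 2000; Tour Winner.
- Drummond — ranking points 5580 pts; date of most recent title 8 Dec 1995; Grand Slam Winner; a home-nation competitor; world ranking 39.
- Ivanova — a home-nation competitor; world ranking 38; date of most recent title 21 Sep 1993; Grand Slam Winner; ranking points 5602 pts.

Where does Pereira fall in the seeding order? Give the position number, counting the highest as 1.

By status category: Delgado, Kowalski, Drummond, Mbeki, Ivanova, Marchetti, Pereira and Vance (Grand Slam Winner); then Adeyemi (Tour Winner).
Delgado, Kowalski, Drummond, Mbeki, Ivanova, Marchetti, Pereira and Vance are each a home-nation competitor, so the next rule applies.
Among Delgado, Kowalski, Drummond, Mbeki, Ivanova, Marchetti, Pereira and Vance, by date of most recent title (later first): Delgado (19 Oct 1998) before Kowalski (27 Apr 1997) before Drummond (8 Dec 1995) before Mbeki (2 Mar 1994) before Ivanova (21 Sep 1993) before Marchetti (7 Jun 1993) before Pereira (12 Feb 1993) before Vance (18 Jul 1992).
Order: Delgado, Kowalski, Drummond, Mbeki, Ivanova, Marchetti, Pereira, Vance, Adeyemi. So position 7.

7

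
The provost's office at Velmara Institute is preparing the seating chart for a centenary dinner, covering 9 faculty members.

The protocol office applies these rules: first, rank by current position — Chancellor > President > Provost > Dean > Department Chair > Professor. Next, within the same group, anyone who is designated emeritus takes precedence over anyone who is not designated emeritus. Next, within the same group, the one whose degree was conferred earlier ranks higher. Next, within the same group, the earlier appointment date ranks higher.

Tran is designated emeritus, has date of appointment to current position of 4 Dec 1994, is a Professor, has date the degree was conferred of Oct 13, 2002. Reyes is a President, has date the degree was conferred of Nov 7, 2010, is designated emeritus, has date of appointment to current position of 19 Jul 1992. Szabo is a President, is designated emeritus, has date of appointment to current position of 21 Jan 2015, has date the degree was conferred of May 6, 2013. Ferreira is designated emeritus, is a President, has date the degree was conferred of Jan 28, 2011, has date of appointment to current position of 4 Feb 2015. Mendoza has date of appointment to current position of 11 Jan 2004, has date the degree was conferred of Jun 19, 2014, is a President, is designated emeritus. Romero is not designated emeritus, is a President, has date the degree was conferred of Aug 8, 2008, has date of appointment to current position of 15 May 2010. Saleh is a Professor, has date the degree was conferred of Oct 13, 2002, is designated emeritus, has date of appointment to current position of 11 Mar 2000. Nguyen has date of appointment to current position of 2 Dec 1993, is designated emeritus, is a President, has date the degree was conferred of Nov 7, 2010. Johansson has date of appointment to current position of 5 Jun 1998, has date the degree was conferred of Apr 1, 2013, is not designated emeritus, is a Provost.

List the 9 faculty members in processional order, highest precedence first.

By current position: Reyes, Nguyen, Ferreira, Szabo, Mendoza and Romero (President); then Johansson (Provost); then Tran and Saleh (Professor).
Among Reyes, Nguyen, Ferreira, Szabo, Mendoza and Romero, designated emeritus before not designated emeritus: Reyes, Nguyen, Ferreira, Szabo and Mendoza (designated emeritus) before Romero (not designated emeritus).
Among Reyes, Nguyen, Ferreira, Szabo and Mendoza, by date the degree was conferred (earlier first): Reyes and Nguyen (Nov 7, 2010) before Ferreira (Jan 28, 2011) before Szabo (May 6, 2013) before Mendoza (Jun 19, 2014).
Among Reyes and Nguyen, by date of appointment to current position (earlier first): Reyes (19 Jul 1992) before Nguyen (2 Dec 1993).
Tran and Saleh are each designated emeritus, so the next rule applies.
Tran and Saleh both have date the degree was conferred Oct 13, 2002, so the next rule applies.
Among Tran and Saleh, by date of appointment to current position (earlier first): Tran (4 Dec 1994) before Saleh (11 Mar 2000).
Full order: Reyes, Nguyen, Ferreira, Szabo, Mendoza, Romero, Johansson, Tran, Saleh.

Reyes, Nguyen, Ferreira, Szabo, Mendoza, Romero, Johansson, Tran, Saleh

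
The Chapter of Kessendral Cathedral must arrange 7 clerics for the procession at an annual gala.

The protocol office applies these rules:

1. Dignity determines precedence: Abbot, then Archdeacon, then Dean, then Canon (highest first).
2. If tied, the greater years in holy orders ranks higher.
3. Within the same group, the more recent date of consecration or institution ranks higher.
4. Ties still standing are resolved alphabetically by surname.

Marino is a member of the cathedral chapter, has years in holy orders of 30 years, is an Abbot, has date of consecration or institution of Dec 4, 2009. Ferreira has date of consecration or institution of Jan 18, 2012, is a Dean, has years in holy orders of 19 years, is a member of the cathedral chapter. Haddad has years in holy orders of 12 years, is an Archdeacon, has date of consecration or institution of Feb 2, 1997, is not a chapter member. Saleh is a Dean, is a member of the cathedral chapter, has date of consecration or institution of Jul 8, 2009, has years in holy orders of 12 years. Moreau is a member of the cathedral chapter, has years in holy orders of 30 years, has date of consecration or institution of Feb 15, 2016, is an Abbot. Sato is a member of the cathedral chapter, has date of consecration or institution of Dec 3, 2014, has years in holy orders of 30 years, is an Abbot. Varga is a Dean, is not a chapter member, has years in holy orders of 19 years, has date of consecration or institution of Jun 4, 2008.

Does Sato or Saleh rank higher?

By dignity: Moreau, Sato and Marino (Abbot); then Haddad (Archdeacon); then Ferreira, Varga and Saleh (Dean).
Moreau, Sato and Marino all have years in holy orders 30 years, so the next rule applies.
Among Moreau, Sato and Marino, by date of consecration or institution (later first): Moreau (Feb 15, 2016) before Sato (Dec 3, 2014) before Marino (Dec 4, 2009).
Among Ferreira, Varga and Saleh, by years in holy orders (higher first): Ferreira and Varga (19 years) before Saleh (12 years).
Among Ferreira and Varga, by date of consecration or institution (later first): Ferreira (Jan 18, 2012) before Varga (Jun 4, 2008).
So Sato takes precedence.

Sato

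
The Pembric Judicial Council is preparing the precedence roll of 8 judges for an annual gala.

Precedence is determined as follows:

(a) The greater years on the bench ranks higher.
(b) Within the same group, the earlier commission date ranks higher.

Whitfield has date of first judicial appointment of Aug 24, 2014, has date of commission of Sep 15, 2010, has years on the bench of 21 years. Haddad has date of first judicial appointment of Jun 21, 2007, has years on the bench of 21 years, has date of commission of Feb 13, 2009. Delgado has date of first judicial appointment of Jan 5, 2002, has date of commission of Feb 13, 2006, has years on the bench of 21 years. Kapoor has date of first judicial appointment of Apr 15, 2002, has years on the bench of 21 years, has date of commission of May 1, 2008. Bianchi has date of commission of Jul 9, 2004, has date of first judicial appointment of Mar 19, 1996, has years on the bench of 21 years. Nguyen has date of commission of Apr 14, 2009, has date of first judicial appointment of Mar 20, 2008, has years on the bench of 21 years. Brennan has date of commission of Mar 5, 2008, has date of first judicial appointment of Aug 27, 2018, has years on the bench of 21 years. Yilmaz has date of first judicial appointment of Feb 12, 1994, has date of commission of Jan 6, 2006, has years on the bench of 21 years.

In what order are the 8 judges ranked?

By years on the bench (higher first): Bianchi, Yilmaz, Delgado, Brennan, Kapoor, Haddad, Nguyen and Whitfield (each 21 years).
Among Bianchi, Yilmaz, Delgado, Brennan, Kapoor, Haddad, Nguyen and Whitfield, by date of commission (earlier first): Bianchi (Jul 9, 2004) before Yilmaz (Jan 6, 2006) before Delgado (Feb 13, 2006) before Brennan (Mar 5, 2008) before Kapoor (May 1, 2008) before Haddad (Feb 13, 2009) before Nguyen (Apr 14, 2009) before Whitfield (Sep 15, 2010).
Full order: Bianchi, Yilmaz, Delgado, Brennan, Kapoor, Haddad, Nguyen, Whitfield.

Bianchi, Yilmaz, Delgado, Brennan, Kapoor, Haddad, Nguyen, Whitfield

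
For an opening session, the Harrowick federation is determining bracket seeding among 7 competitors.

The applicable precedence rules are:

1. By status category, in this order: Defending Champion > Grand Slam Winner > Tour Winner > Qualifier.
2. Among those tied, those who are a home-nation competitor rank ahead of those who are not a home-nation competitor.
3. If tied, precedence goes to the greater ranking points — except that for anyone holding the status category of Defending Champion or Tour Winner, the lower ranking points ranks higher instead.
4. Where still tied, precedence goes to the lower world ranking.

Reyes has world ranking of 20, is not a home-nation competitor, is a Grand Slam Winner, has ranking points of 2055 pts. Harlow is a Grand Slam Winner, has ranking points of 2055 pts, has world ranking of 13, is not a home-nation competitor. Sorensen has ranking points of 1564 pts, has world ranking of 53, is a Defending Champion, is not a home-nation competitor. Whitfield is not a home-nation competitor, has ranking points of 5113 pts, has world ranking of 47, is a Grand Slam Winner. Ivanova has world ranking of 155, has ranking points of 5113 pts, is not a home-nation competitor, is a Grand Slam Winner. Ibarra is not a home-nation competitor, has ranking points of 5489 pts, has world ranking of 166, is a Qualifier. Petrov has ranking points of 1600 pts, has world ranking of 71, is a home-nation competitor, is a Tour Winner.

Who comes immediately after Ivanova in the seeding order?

Harlow

By status category: Sorensen (Defending Champion); then Whitfield, Ivanova, Harlow and Reyes (Grand Slam Winner); then Petrov (Tour Winner); then Ibarra (Qualifier).
Whitfield, Ivanova, Harlow and Reyes are each not a home-nation competitor, so the next rule applies.
Among Whitfield, Ivanova, Harlow and Reyes, by ranking points (higher first): Whitfield and Ivanova (5113 pts) before Harlow and Reyes (2055 pts).
Among Whitfield and Ivanova, by world ranking (lower first): Whitfield (47) before Ivanova (155).
Among Harlow and Reyes, by world ranking (lower first): Harlow (13) before Reyes (20).
Order: Sorensen, Whitfield, Ivanova, Harlow, Reyes, Petrov, Ibarra.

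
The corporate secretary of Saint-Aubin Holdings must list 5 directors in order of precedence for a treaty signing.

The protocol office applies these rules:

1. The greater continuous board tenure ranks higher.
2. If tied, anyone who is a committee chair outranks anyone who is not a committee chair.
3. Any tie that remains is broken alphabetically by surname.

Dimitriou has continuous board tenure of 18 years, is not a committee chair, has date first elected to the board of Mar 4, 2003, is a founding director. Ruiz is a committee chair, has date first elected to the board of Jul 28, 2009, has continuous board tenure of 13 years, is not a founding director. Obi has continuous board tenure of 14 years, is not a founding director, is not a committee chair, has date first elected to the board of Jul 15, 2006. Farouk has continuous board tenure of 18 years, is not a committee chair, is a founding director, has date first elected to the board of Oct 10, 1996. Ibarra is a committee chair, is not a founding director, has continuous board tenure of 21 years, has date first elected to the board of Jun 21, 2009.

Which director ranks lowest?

Ruiz

By continuous board tenure (higher first): Ibarra (21 years); then Dimitriou and Farouk (both 18 years); then Obi (14 years); then Ruiz (13 years).
Dimitriou and Farouk are each not a committee chair, so the next rule applies.
Among Dimitriou and Farouk, alphabetically by surname: Dimitriou before Farouk.
Order: Ibarra, Dimitriou, Farouk, Obi, Ruiz.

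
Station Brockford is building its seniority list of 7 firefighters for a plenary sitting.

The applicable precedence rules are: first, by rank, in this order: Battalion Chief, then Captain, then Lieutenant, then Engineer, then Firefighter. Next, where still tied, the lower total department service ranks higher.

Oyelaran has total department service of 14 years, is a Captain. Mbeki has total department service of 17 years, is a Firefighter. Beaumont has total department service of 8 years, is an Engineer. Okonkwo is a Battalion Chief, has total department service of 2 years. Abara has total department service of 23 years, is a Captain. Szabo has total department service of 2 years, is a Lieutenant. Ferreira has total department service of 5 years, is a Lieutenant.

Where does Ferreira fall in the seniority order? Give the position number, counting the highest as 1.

By rank: Okonkwo (Battalion Chief); then Oyelaran and Abara (Captain); then Szabo and Ferreira (Lieutenant); then Beaumont (Engineer); then Mbeki (Firefighter).
Among Oyelaran and Abara, by total department service (lower first): Oyelaran (14 years) before Abara (23 years).
Among Szabo and Ferreira, by total department service (lower first): Szabo (2 years) before Ferreira (5 years).
Order: Okonkwo, Oyelaran, Abara, Szabo, Ferreira, Beaumont, Mbeki. So position 5.

5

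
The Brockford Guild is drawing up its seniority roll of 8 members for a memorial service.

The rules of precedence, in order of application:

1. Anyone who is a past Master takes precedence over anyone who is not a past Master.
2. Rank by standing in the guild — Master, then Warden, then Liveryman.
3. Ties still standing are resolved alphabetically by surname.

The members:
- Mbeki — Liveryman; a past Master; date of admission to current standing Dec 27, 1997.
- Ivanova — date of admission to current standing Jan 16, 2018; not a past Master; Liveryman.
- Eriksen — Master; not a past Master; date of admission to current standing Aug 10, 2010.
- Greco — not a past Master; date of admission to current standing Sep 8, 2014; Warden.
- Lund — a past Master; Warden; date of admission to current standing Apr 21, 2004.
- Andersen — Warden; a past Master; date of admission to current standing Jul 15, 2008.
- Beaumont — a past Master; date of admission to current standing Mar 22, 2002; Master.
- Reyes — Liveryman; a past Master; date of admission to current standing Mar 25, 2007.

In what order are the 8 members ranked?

Beaumont, Andersen, Lund, Mbeki, Reyes, Eriksen, Greco, Ivanova

By the first rule: Beaumont, Andersen, Lund, Mbeki and Reyes (each a past Master); then Eriksen, Greco and Ivanova (each not a past Master).
Among Beaumont, Andersen, Lund, Mbeki and Reyes, by standing in the guild: Beaumont (Master) before Andersen and Lund (Warden) before Mbeki and Reyes (Liveryman).
Among Andersen and Lund, alphabetically by surname: Andersen before Lund.
Among Mbeki and Reyes, alphabetically by surname: Mbeki before Reyes.
Among Eriksen, Greco and Ivanova, by standing in the guild: Eriksen (Master) before Greco (Warden) before Ivanova (Liveryman).
Full order: Beaumont, Andersen, Lund, Mbeki, Reyes, Eriksen, Greco, Ivanova.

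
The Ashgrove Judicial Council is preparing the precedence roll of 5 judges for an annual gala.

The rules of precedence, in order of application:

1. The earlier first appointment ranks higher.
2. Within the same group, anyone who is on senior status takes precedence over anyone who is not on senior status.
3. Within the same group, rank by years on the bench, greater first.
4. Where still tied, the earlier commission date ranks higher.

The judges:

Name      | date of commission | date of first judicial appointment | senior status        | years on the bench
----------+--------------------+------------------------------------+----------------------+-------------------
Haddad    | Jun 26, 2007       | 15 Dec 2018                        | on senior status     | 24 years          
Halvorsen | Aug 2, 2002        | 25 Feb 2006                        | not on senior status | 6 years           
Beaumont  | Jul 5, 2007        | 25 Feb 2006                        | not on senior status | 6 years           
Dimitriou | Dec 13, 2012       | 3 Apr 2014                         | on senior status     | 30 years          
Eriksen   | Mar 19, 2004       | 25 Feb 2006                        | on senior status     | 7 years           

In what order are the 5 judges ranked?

By date of first judicial appointment (earlier first): Eriksen, Halvorsen and Beaumont (each 25 Feb 2006); then Dimitriou (3 Apr 2014); then Haddad (15 Dec 2018).
Among Eriksen, Halvorsen and Beaumont, on senior status before not on senior status: Eriksen (on senior status) before Halvorsen and Beaumont (not on senior status).
Halvorsen and Beaumont both have years on the bench 6 years, so the next rule applies.
Among Halvorsen and Beaumont, by date of commission (earlier first): Halvorsen (Aug 2, 2002) before Beaumont (Jul 5, 2007).
Full order: Eriksen, Halvorsen, Beaumont, Dimitriou, Haddad.

Eriksen, Halvorsen, Beaumont, Dimitriou, Haddad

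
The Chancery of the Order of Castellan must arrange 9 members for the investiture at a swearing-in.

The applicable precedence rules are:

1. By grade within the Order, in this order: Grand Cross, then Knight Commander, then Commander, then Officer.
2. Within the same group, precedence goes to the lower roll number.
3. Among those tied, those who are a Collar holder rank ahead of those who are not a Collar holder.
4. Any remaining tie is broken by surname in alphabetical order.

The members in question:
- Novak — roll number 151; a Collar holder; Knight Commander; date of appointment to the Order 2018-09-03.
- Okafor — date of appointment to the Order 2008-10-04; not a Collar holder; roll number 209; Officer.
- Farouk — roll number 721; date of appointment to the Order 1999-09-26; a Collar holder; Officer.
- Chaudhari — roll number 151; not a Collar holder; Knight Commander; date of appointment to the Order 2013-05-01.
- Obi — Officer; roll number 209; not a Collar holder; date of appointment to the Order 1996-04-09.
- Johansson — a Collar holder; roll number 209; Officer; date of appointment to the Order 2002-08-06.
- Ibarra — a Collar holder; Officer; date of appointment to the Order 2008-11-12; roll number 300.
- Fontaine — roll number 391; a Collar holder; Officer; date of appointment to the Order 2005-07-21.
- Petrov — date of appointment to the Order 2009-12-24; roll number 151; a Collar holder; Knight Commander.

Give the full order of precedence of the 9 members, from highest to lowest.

Novak, Petrov, Chaudhari, Johansson, Obi, Okafor, Ibarra, Fontaine, Farouk

By grade within the Order: Novak, Petrov and Chaudhari (Knight Commander); then Johansson, Obi, Okafor, Ibarra, Fontaine and Farouk (Officer).
Novak, Petrov and Chaudhari all have roll number 151, so the next rule applies.
Among Novak, Petrov and Chaudhari, a Collar holder before not a Collar holder: Novak and Petrov (a Collar holder) before Chaudhari (not a Collar holder).
Among Novak and Petrov, alphabetically by surname: Novak before Petrov.
Among Johansson, Obi, Okafor, Ibarra, Fontaine and Farouk, by roll number (lower first): Johansson, Obi and Okafor (209) before Ibarra (300) before Fontaine (391) before Farouk (721).
Among Johansson, Obi and Okafor, a Collar holder before not a Collar holder: Johansson (a Collar holder) before Obi and Okafor (not a Collar holder).
Among Obi and Okafor, alphabetically by surname: Obi before Okafor.
Full order: Novak, Petrov, Chaudhari, Johansson, Obi, Okafor, Ibarra, Fontaine, Farouk.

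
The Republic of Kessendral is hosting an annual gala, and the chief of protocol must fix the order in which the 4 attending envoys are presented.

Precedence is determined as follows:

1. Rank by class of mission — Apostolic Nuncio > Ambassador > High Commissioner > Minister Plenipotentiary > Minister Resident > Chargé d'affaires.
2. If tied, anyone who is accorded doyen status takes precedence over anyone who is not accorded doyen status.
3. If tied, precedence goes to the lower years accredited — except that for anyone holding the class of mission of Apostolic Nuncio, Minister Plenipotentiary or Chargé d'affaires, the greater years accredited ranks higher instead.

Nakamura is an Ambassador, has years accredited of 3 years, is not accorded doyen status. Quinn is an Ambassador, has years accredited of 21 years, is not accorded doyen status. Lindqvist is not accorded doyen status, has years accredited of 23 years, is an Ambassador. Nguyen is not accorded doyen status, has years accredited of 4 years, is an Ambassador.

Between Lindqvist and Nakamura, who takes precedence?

Nakamura

By class of mission: Nakamura, Nguyen, Quinn and Lindqvist (Ambassador).
Nakamura, Nguyen, Quinn and Lindqvist are each not accorded doyen status, so the next rule applies.
Among Nakamura, Nguyen, Quinn and Lindqvist, by years accredited (lower first): Nakamura (3 years) before Nguyen (4 years) before Quinn (21 years) before Lindqvist (23 years).
So Nakamura takes precedence.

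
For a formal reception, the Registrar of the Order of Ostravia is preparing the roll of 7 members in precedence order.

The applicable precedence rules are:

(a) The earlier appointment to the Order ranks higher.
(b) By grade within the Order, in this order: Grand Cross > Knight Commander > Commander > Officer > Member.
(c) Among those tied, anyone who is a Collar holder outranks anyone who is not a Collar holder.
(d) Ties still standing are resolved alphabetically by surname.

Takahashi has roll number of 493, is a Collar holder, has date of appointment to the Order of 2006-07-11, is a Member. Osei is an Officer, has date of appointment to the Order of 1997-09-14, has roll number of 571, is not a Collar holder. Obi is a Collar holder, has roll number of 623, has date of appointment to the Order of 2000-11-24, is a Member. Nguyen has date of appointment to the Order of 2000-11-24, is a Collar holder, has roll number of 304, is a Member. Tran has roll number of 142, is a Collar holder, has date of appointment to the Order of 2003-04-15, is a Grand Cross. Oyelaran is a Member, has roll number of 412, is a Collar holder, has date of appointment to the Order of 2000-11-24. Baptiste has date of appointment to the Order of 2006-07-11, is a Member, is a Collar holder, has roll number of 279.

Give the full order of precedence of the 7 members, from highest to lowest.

Osei, Nguyen, Obi, Oyelaran, Tran, Baptiste, Takahashi

By date of appointment to the Order (earlier first): Osei (1997-09-14); then Nguyen, Obi and Oyelaran (each 2000-11-24); then Tran (2003-04-15); then Baptiste and Takahashi (both 2006-07-11).
Nguyen, Obi and Oyelaran are each Member, so the next rule applies.
Nguyen, Obi and Oyelaran are each a Collar holder, so the next rule applies.
Among Nguyen, Obi and Oyelaran, alphabetically by surname: Nguyen before Obi before Oyelaran.
Baptiste and Takahashi are each Member, so the next rule applies.
Baptiste and Takahashi are each a Collar holder, so the next rule applies.
Among Baptiste and Takahashi, alphabetically by surname: Baptiste before Takahashi.
Full order: Osei, Nguyen, Obi, Oyelaran, Tran, Baptiste, Takahashi.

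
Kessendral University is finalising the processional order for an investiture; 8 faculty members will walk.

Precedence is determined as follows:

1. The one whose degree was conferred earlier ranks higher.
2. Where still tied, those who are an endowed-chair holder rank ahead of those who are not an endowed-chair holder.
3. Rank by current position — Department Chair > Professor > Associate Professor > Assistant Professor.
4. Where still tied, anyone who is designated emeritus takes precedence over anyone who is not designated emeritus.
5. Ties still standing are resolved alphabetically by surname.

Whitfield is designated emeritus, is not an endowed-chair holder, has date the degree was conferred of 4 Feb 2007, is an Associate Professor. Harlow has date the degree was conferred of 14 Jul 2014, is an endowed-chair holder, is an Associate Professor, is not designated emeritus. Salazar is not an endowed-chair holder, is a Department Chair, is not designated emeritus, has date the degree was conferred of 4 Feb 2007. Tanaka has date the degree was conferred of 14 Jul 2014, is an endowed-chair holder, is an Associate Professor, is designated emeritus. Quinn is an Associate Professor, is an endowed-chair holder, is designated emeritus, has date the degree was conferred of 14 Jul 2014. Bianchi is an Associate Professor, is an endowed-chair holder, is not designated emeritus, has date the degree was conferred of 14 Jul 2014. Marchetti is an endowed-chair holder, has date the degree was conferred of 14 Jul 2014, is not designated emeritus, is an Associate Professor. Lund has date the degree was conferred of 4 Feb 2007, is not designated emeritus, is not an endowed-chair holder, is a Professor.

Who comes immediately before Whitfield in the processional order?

By date the degree was conferred (earlier first): Salazar, Lund and Whitfield (each 4 Feb 2007); then Quinn, Tanaka, Bianchi, Harlow and Marchetti (each 14 Jul 2014).
Salazar, Lund and Whitfield are each not an endowed-chair holder, so the next rule applies.
Among Salazar, Lund and Whitfield, by current position: Salazar (Department Chair) before Lund (Professor) before Whitfield (Associate Professor).
Quinn, Tanaka, Bianchi, Harlow and Marchetti are each an endowed-chair holder, so the next rule applies.
Quinn, Tanaka, Bianchi, Harlow and Marchetti are each Associate Professor, so the next rule applies.
Among Quinn, Tanaka, Bianchi, Harlow and Marchetti, designated emeritus before not designated emeritus: Quinn and Tanaka (designated emeritus) before Bianchi, Harlow and Marchetti (not designated emeritus).
Among Quinn and Tanaka, alphabetically by surname: Quinn before Tanaka.
Among Bianchi, Harlow and Marchetti, alphabetically by surname: Bianchi before Harlow before Marchetti.
Order: Salazar, Lund, Whitfield, Quinn, Tanaka, Bianchi, Harlow, Marchetti.

Lund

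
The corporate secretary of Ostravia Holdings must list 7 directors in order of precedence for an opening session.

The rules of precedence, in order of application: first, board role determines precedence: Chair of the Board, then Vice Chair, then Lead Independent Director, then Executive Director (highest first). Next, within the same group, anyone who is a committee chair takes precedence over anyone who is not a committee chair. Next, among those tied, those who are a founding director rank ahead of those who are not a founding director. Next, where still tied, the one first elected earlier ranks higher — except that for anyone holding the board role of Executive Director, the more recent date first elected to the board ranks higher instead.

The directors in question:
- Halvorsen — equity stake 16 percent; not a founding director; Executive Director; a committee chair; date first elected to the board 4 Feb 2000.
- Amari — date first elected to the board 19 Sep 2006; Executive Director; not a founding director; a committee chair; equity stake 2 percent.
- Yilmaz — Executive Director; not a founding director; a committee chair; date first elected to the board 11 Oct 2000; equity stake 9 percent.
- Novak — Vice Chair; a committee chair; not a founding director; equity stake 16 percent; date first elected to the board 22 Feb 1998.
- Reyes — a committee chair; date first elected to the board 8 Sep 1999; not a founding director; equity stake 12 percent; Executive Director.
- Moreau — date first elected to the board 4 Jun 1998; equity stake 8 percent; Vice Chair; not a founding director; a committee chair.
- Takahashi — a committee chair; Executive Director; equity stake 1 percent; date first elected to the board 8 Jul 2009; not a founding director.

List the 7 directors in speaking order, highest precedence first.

Novak, Moreau, Takahashi, Amari, Yilmaz, Halvorsen, Reyes

By board role: Novak and Moreau (Vice Chair); then Takahashi, Amari, Yilmaz, Halvorsen and Reyes (Executive Director).
Novak and Moreau are each a committee chair, so the next rule applies.
Novak and Moreau are each not a founding director, so the next rule applies.
Among Novak and Moreau, by date first elected to the board (earlier first): Novak (22 Feb 1998) before Moreau (4 Jun 1998).
Takahashi, Amari, Yilmaz, Halvorsen and Reyes are each a committee chair, so the next rule applies.
Takahashi, Amari, Yilmaz, Halvorsen and Reyes are each not a founding director, so the next rule applies.
Among Takahashi, Amari, Yilmaz, Halvorsen and Reyes, by date first elected to the board (later first) (reversed rule for this group): Takahashi (8 Jul 2009) before Amari (19 Sep 2006) before Yilmaz (11 Oct 2000) before Halvorsen (4 Feb 2000) before Reyes (8 Sep 1999).
Full order: Novak, Moreau, Takahashi, Amari, Yilmaz, Halvorsen, Reyes.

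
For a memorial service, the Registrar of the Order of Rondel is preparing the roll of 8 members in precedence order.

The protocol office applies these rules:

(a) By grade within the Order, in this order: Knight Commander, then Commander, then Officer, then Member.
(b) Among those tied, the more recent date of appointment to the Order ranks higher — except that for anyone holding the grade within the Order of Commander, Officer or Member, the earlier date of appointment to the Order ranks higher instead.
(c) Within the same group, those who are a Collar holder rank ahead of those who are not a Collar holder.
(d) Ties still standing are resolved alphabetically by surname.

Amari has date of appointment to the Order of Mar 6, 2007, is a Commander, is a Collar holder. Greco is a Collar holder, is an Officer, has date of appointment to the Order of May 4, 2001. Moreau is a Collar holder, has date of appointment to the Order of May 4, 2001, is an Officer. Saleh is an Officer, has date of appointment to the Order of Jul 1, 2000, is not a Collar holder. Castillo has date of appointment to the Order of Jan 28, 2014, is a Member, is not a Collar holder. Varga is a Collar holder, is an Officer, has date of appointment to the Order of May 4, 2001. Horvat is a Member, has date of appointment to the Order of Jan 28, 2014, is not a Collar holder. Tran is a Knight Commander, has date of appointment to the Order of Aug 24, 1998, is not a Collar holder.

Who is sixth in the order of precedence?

Varga

By grade within the Order: Tran (Knight Commander); then Amari (Commander); then Saleh, Greco, Moreau and Varga (Officer); then Castillo and Horvat (Member).
Among Saleh, Greco, Moreau and Varga, by date of appointment to the Order (earlier first) (reversed rule for this group): Saleh (Jul 1, 2000) before Greco, Moreau and Varga (May 4, 2001).
Greco, Moreau and Varga are each a Collar holder, so the next rule applies.
Among Greco, Moreau and Varga, alphabetically by surname: Greco before Moreau before Varga.
Castillo and Horvat both have date of appointment to the Order Jan 28, 2014, so the next rule applies.
Castillo and Horvat are each not a Collar holder, so the next rule applies.
Among Castillo and Horvat, alphabetically by surname: Castillo before Horvat.
Order: Tran, Amari, Saleh, Greco, Moreau, Varga, Castillo, Horvat.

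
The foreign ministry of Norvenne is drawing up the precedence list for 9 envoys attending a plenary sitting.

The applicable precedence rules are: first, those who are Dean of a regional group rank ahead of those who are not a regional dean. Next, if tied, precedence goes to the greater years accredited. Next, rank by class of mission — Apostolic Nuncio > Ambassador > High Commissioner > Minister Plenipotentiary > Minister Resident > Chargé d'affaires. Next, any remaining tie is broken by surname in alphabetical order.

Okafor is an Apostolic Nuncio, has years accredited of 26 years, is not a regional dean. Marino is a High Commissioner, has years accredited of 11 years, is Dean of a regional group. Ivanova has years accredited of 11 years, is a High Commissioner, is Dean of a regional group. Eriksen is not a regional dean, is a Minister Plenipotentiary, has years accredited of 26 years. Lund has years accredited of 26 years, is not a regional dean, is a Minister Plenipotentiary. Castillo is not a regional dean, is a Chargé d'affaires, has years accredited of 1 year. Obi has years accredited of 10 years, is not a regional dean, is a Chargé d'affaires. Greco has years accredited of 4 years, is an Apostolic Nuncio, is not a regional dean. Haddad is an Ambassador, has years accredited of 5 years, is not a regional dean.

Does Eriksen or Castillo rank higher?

By the first rule: Ivanova and Marino (both Dean of a regional group); then Okafor, Eriksen, Lund, Obi, Haddad, Greco and Castillo (each not a regional dean).
Ivanova and Marino both have years accredited 11 years, so the next rule applies.
Ivanova and Marino are each High Commissioner, so the next rule applies.
Among Ivanova and Marino, alphabetically by surname: Ivanova before Marino.
Among Okafor, Eriksen, Lund, Obi, Haddad, Greco and Castillo, by years accredited (higher first): Okafor, Eriksen and Lund (26 years) before Obi (10 years) before Haddad (5 years) before Greco (4 years) before Castillo (1 year).
Among Okafor, Eriksen and Lund, by class of mission: Okafor (Apostolic Nuncio) before Eriksen and Lund (Minister Plenipotentiary).
Among Eriksen and Lund, alphabetically by surname: Eriksen before Lund.
So Eriksen takes precedence.

Eriksen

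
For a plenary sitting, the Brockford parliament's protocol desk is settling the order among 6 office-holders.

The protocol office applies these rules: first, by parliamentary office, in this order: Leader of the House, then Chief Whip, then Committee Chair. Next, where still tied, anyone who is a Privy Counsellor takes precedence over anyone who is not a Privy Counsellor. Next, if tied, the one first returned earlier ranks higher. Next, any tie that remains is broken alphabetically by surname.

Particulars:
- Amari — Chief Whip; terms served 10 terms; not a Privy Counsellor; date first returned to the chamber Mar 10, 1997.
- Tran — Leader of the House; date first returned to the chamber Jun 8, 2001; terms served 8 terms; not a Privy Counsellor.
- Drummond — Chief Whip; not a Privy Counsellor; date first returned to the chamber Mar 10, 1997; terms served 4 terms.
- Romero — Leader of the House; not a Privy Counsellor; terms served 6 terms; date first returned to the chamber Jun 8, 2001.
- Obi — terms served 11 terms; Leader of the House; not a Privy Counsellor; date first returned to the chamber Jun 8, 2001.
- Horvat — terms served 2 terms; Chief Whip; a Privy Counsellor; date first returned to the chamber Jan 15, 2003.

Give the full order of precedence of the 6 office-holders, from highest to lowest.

By parliamentary office: Obi, Romero and Tran (Leader of the House); then Horvat, Amari and Drummond (Chief Whip).
Obi, Romero and Tran are each not a Privy Counsellor, so the next rule applies.
Obi, Romero and Tran all have date first returned to the chamber Jun 8, 2001, so the next rule applies.
Among Obi, Romero and Tran, alphabetically by surname: Obi before Romero before Tran.
Among Horvat, Amari and Drummond, a Privy Counsellor before not a Privy Counsellor: Horvat (a Privy Counsellor) before Amari and Drummond (not a Privy Counsellor).
Amari and Drummond both have date first returned to the chamber Mar 10, 1997, so the next rule applies.
Among Amari and Drummond, alphabetically by surname: Amari before Drummond.
Full order: Obi, Romero, Tran, Horvat, Amari, Drummond.

Obi, Romero, Tran, Horvat, Amari, Drummond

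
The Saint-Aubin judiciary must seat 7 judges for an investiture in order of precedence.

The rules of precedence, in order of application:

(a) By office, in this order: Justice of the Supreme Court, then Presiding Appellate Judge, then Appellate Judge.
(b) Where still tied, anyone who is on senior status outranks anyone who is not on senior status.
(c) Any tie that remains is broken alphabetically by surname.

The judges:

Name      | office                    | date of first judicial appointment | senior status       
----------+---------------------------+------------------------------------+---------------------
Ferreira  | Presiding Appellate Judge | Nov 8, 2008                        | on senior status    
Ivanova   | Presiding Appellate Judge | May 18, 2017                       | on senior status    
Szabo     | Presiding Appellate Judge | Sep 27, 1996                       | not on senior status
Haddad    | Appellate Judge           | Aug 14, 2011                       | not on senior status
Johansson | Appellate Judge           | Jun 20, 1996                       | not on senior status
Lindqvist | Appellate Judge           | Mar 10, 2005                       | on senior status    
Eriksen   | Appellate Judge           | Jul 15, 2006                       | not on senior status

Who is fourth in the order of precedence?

By office: Ferreira, Ivanova and Szabo (Presiding Appellate Judge); then Lindqvist, Eriksen, Haddad and Johansson (Appellate Judge).
Among Ferreira, Ivanova and Szabo, on senior status before not on senior status: Ferreira and Ivanova (on senior status) before Szabo (not on senior status).
Among Ferreira and Ivanova, alphabetically by surname: Ferreira before Ivanova.
Among Lindqvist, Eriksen, Haddad and Johansson, on senior status before not on senior status: Lindqvist (on senior status) before Eriksen, Haddad and Johansson (not on senior status).
Among Eriksen, Haddad and Johansson, alphabetically by surname: Eriksen before Haddad before Johansson.
Order: Ferreira, Ivanova, Szabo, Lindqvist, Eriksen, Haddad, Johansson.

Lindqvist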